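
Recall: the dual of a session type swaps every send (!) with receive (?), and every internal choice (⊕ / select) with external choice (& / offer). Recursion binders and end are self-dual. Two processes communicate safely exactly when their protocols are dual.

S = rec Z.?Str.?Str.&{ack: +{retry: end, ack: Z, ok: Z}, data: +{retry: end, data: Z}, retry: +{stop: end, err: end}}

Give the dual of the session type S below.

rec Z.!Str.!Str.+{ack: &{retry: end, ack: Z, ok: Z}, data: &{retry: end, data: Z}, retry: &{stop: end, err: end}}

rec Z = rec Z  (μ self-dual)
  ?Str = !Str
    ?Str = !Str
      &{ack,data,retry} = +{ack,data,retry}  (external→internal)
        • ack:
          +{retry,ack,ok} = &{retry,ack,ok}  (select→offer)
            • retry:
              end ↦ end
            • ack:
              Z ↦ Z
            • ok:
              Z ↦ Z
        • data:
          +{retry,data} = &{retry,data}  (select→offer)
            • retry:
              end ↦ end
            • data:
              Z ↦ Z
        • retry:
          +{stop,err} = &{stop,err}  (select→offer)
            • stop:
              end ↦ end
            • err:
              end ↦ end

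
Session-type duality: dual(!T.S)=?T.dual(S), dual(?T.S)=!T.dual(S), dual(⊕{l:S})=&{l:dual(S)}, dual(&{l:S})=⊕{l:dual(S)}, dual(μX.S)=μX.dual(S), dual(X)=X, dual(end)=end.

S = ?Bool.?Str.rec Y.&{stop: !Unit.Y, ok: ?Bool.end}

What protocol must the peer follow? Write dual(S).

?Bool ↦ !Bool
  ?Str ↦ !Str
    rec Y ↦ rec Y  (rec unchanged)
      &{stop,ok} ↦ +{stop,ok}  (external→internal)
        case stop:
          !Unit ↦ ?Unit
            Y ↦ Y
        case ok:
          ?Bool ↦ !Bool
            end ↦ end

!Bool.!Str.rec Y.+{stop: ?Unit.Y, ok: !Bool.end}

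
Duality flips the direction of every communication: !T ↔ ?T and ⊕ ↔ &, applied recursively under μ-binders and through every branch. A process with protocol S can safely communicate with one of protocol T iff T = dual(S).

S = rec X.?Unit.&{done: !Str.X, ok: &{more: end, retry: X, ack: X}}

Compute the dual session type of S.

rec X → rec X  (rec unchanged)
  ?Unit → !Unit
    &{done,ok} → +{done,ok}  (external→internal)
      [done]
        !Str → ?Str
          X ↦ X
      [ok]
        &{more,retry,ack} → +{more,retry,ack}  (external→internal)
          [more]
            end ↦ end
          [retry]
            X ↦ X
          [ack]
            X ↦ X

rec X.!Unit.+{done: ?Str.X, ok: +{more: end, retry: X, ack: X}}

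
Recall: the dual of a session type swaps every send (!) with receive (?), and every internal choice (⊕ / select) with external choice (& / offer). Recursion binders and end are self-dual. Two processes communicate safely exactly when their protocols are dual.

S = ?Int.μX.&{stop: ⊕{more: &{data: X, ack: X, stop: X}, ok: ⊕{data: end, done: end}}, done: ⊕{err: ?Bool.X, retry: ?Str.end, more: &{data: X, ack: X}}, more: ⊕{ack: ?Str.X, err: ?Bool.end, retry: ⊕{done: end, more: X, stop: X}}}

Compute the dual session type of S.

!Int.μX.⊕{stop: &{more: ⊕{data: X, ack: X, stop: X}, ok: &{data: end, done: end}}, done: &{err: !Bool.X, retry: !Str.end, more: ⊕{data: X, ack: X}}, more: &{ack: !Str.X, err: !Bool.end, retry: &{done: end, more: X, stop: X}}}

?Int ↦ !Int
  μX ↦ μX  (binder kept)
    &{stop,done,more} ↦ ⊕{stop,done,more}  (offer→select)
      • stop:
        ⊕{more,ok} ↦ &{more,ok}  (internal→external)
          • more:
            &{data,ack,stop} ↦ ⊕{data,ack,stop}  (offer→select)
              • data:
                X ↦ X
              • ack:
                X ↦ X
              • stop:
                X ↦ X
          • ok:
            ⊕{data,done} ↦ &{data,done}  (internal→external)
              • data:
                end ↦ end
              • done:
                end ↦ end
      • done:
        ⊕{err,retry,more} ↦ &{err,retry,more}  (internal→external)
          • err:
            ?Bool ↦ !Bool
              X ↦ X
          • retry:
            ?Str ↦ !Str
              end ↦ end
          • more:
            &{data,ack} ↦ ⊕{data,ack}  (offer→select)
              • data:
                X ↦ X
              • ack:
                X ↦ X
      • more:
        ⊕{ack,err,retry} ↦ &{ack,err,retry}  (internal→external)
          • ack:
            ?Str ↦ !Str
              X ↦ X
          • err:
            ?Bool ↦ !Bool
              end ↦ end
          • retry:
            ⊕{done,more,stop} ↦ &{done,more,stop}  (internal→external)
              • done:
                end ↦ end
              • more:
                X ↦ X
              • stop:
                X ↦ X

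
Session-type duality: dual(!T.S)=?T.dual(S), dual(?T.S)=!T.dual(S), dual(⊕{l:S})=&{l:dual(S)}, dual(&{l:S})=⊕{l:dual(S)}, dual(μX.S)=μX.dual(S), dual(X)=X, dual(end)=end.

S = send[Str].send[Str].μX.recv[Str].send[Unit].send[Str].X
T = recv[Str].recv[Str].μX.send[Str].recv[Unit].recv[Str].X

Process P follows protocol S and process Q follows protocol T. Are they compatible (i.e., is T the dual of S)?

YES

send[Str] | recv[Str]  ✓
  send[Str] | recv[Str]  ✓
    μX | μX  ✓ (binder kept)
      recv[Str] | send[Str]  ✓
        send[Unit] | recv[Unit]  ✓
          send[Str] | recv[Str]  ✓
            X | X  ✓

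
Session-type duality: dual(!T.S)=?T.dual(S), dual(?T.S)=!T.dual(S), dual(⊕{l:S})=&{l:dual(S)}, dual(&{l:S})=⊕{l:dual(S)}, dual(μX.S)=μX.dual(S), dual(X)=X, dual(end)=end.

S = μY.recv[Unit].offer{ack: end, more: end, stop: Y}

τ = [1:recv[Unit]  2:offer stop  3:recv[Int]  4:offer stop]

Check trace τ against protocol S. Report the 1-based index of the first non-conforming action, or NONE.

@1 recv[Unit]  match  cont: offer{ack: end, more: end, stop: μY.…}
@2 offer stop  match  cont: μY.…
@3 got recv[Int], protocol expects recv[Unit]  ✗

3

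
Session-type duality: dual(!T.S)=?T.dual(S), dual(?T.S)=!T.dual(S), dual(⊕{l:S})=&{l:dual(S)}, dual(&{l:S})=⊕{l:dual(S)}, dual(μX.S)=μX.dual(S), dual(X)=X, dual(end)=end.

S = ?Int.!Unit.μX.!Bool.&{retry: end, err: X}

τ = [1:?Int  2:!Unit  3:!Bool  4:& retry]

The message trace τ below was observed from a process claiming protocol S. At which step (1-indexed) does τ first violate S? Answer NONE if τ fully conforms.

@1 ?Int  ok  state: !Unit.μX.…
@2 !Unit  ok  state: μX.…
@3 !Bool  ok  state: &{retry: end, err: μX.…}
@4 & retry  ok  state: end
trace exhausted — no violation

NONE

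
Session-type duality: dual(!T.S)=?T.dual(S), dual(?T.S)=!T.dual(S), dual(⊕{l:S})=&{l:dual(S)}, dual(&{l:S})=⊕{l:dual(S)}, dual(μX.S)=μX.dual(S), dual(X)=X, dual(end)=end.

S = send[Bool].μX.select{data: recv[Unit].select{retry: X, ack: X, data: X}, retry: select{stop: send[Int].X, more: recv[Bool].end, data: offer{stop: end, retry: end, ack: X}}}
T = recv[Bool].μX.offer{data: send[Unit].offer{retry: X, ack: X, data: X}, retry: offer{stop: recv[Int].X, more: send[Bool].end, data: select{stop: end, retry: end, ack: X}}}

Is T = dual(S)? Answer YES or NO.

send[Bool] ‖ recv[Bool]  ✓
  μX ‖ μX  ✓ (μ self-dual)
    select{data,retry} ‖ offer{data,retry}  ✓ same labels
      case data:
        recv[Unit] ‖ send[Unit]  ✓
          select{retry,ack,data} ‖ offer{retry,ack,data}  ✓ same labels
            case retry:
              X ‖ X  ✓
            case ack:
              X ‖ X  ✓
            case data:
              X ‖ X  ✓
      case retry:
        select{stop,more,data} ‖ offer{stop,more,data}  ✓ same labels
          case stop:
            send[Int] ‖ recv[Int]  ✓
              X ‖ X  ✓
          case more:
            recv[Bool] ‖ send[Bool]  ✓
              end ‖ end  ✓
          case data:
            offer{stop,retry,ack} ‖ select{stop,retry,ack}  ✓ same labels
              case stop:
                end ‖ end  ✓
              case retry:
                end ‖ end  ✓
              case ack:
                X ‖ X  ✓

YES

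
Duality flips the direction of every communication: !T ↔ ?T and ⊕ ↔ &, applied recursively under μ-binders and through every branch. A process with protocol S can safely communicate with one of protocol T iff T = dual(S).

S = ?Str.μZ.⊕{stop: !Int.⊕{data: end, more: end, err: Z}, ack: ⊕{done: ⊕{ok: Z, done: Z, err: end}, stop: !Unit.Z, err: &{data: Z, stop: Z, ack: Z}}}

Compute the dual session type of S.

?Str → !Str
  μZ → μZ  (rec unchanged)
    ⊕{stop,ack} → &{stop,ack}  (⊕→&)
      [stop]
        !Int → ?Int
          ⊕{data,more,err} → &{data,more,err}  (⊕→&)
            [data]
              dual(end) = end
            [more]
              dual(end) = end
            [err]
              dual(Z) = Z
      [ack]
        ⊕{done,stop,err} → &{done,stop,err}  (⊕→&)
          [done]
            ⊕{ok,done,err} → &{ok,done,err}  (⊕→&)
              [ok]
                dual(Z) = Z
              [done]
                dual(Z) = Z
              [err]
                dual(end) = end
          [stop]
            !Unit → ?Unit
              dual(Z) = Z
          [err]
            &{data,stop,ack} → ⊕{data,stop,ack}  (offer→select)
              [data]
                dual(Z) = Z
              [stop]
                dual(Z) = Z
              [ack]
                dual(Z) = Z

!Str.μZ.&{stop: ?Int.&{data: end, more: end, err: Z}, ack: &{done: &{ok: Z, done: Z, err: end}, stop: ?Unit.Z, err: ⊕{data: Z, stop: Z, ack: Z}}}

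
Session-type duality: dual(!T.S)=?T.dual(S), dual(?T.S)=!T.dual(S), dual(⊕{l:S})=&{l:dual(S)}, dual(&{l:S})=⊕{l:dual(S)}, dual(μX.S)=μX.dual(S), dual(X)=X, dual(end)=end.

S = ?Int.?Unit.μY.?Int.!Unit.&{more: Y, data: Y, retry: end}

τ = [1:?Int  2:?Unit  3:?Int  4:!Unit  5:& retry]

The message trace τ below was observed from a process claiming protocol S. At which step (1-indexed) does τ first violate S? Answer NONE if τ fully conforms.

NONE

step 1: ?Int  ✓  now at ?Unit.μY.…
step 2: ?Unit  ✓  now at μY.…
step 3: ?Int  ✓  now at !Unit.&{more: μY.…, data: μY.…, retry: end}
step 4: !Unit  ✓  now at &{more: μY.…, data: μY.…, retry: end}
step 5: & retry  ✓  now at end
trace exhausted — no violation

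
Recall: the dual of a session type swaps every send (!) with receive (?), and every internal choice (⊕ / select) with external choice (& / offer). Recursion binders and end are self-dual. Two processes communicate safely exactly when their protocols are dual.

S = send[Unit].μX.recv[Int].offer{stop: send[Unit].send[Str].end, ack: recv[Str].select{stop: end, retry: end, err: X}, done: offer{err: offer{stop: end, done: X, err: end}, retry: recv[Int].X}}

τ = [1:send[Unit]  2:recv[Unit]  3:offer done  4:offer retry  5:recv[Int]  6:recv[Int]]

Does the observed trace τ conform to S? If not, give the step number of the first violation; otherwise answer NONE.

2

@1 send[Unit]  match  state: μX.…
@2 got recv[Unit], protocol expects recv[Int]  ✗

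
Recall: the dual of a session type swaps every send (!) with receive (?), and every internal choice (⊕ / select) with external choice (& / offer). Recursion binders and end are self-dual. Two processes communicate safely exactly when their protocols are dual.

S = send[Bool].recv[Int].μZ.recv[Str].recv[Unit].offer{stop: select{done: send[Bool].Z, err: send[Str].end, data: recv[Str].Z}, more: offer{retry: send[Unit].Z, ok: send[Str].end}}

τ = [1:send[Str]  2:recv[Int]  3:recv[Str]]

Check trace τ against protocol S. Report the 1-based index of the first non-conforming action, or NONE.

1

@1 got send[Str], protocol expects send[Bool]  ✗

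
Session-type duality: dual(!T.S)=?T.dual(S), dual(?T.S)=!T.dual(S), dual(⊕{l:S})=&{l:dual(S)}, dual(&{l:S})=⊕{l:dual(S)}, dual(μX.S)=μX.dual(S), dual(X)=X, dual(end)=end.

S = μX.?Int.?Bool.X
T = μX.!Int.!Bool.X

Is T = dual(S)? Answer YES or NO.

YES

μX | μX  ok (μ self-dual)
  ?Int | !Int  ok
    ?Bool | !Bool  ok
      X | X  ok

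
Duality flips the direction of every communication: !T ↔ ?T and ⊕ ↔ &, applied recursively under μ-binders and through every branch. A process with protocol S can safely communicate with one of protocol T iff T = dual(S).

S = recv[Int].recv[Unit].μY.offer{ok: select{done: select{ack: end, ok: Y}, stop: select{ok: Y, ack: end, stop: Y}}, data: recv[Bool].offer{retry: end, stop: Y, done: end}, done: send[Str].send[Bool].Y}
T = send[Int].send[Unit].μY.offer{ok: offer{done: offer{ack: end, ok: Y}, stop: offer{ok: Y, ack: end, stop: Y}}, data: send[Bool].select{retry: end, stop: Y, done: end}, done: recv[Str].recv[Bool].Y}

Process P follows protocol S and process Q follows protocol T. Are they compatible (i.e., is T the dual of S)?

recv[Int] | send[Int]  match
  recv[Unit] | send[Unit]  match
    μY | μY  match (rec unchanged)
      offer{ok,data,done} | offer{ok,data,done}  ✗ choice polarity not flipped — not dual

NO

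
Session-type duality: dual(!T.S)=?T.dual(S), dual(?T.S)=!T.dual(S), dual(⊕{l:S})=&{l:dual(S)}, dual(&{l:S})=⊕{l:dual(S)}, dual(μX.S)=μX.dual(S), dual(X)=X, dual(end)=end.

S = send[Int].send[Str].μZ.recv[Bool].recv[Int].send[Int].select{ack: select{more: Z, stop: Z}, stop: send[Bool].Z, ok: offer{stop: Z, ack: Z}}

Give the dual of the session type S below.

send[Int] ↦ recv[Int]
  send[Str] ↦ recv[Str]
    μZ ↦ μZ  (μ self-dual)
      recv[Bool] ↦ send[Bool]
        recv[Int] ↦ send[Int]
          send[Int] ↦ recv[Int]
            select{ack,stop,ok} ↦ offer{ack,stop,ok}  (internal→external)
              case ack:
                select{more,stop} ↦ offer{more,stop}  (internal→external)
                  case more:
                    dual(Z) = Z
                  case stop:
                    dual(Z) = Z
              case stop:
                send[Bool] ↦ recv[Bool]
                  dual(Z) = Z
              case ok:
                offer{stop,ack} ↦ select{stop,ack}  (external→internal)
                  case stop:
                    dual(Z) = Z
                  case ack:
                    dual(Z) = Z

recv[Int].recv[Str].μZ.send[Bool].send[Int].recv[Int].offer{ack: offer{more: Z, stop: Z}, stop: recv[Bool].Z, ok: select{stop: Z, ack: Z}}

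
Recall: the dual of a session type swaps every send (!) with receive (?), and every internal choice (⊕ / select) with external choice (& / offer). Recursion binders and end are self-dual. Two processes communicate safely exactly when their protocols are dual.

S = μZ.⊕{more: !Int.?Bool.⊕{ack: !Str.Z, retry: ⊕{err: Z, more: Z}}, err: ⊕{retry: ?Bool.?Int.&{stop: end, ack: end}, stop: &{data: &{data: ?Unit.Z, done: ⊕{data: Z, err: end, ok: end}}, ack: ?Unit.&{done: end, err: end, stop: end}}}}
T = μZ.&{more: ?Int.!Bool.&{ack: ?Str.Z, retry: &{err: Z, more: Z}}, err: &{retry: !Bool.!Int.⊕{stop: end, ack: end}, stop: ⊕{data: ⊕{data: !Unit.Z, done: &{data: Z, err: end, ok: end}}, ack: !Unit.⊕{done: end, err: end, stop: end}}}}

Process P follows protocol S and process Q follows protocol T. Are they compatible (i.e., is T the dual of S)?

μZ | μZ  match (μ self-dual)
  ⊕{more,err} | &{more,err}  match label sets agree
    • more:
      !Int | ?Int  match
        ?Bool | !Bool  match
          ⊕{ack,retry} | &{ack,retry}  match label sets agree
            • ack:
              !Str | ?Str  match
                Z | Z  match
            • retry:
              ⊕{err,more} | &{err,more}  match label sets agree
                • err:
                  Z | Z  match
                • more:
                  Z | Z  match
    • err:
      ⊕{retry,stop} | &{retry,stop}  match label sets agree
        • retry:
          ?Bool | !Bool  match
            ?Int | !Int  match
              &{stop,ack} | ⊕{stop,ack}  match label sets agree
                • stop:
                  end | end  match
                • ack:
                  end | end  match
        • stop:
          &{data,ack} | ⊕{data,ack}  match label sets agree
            • data:
              &{data,done} | ⊕{data,done}  match label sets agree
                • data:
                  ?Unit | !Unit  match
                    Z | Z  match
                • done:
                  ⊕{data,err,ok} | &{data,err,ok}  match label sets agree
                    • data:
                      Z | Z  match
                    • err:
                      end | end  match
                    • ok:
                      end | end  match
            • ack:
              ?Unit | !Unit  match
                &{done,err,stop} | ⊕{done,err,stop}  match label sets agree
                  • done:
                    end | end  match
                  • err:
                    end | end  match
                  • stop:
                    end | end  match

YES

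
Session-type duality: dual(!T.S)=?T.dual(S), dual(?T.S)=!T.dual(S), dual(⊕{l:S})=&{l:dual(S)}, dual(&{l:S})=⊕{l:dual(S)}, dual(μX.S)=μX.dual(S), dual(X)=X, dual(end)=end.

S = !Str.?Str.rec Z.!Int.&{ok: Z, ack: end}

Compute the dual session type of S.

!Str ↦ ?Str
  ?Str ↦ !Str
    rec Z ↦ rec Z  (μ self-dual)
      !Int ↦ ?Int
        &{ok,ack} ↦ +{ok,ack}  (&→⊕)
          [ok]
            dual(Z) = Z
          [ack]
            dual(end) = end

?Str.!Str.rec Z.?Int.+{ok: Z, ack: end}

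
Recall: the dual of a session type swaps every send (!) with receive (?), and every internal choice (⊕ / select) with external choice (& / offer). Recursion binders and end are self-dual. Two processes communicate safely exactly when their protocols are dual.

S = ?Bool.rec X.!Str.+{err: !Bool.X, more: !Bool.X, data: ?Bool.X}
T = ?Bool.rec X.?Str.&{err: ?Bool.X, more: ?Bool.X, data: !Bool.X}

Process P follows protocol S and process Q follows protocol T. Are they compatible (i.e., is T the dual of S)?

NO

?Bool ‖ ?Bool  ✗ same direction on both sides — not dual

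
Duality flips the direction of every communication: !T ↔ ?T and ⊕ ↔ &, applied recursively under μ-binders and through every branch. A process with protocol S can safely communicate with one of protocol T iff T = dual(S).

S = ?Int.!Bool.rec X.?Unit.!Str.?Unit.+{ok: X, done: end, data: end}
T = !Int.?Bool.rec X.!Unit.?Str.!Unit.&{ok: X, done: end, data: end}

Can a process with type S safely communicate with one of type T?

?Int | !Int  ✓
  !Bool | ?Bool  ✓
    rec X | rec X  ✓ (rec unchanged)
      ?Unit | !Unit  ✓
        !Str | ?Str  ✓
          ?Unit | !Unit  ✓
            +{ok,done,data} | &{ok,done,data}  ✓ same labels
              • ok:
                X | X  ✓
              • done:
                end | end  ✓
              • data:
                end | end  ✓

YES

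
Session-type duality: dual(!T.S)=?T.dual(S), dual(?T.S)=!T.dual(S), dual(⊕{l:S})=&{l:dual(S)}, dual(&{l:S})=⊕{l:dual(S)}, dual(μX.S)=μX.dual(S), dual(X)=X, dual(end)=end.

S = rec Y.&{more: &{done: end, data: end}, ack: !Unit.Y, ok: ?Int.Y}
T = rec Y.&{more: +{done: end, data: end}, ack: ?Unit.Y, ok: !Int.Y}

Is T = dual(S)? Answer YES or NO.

NO

rec Y | rec Y  ✓ (μ self-dual)
  &{more,ack,ok} | &{more,ack,ok}  ✗ choice polarity not flipped — not dual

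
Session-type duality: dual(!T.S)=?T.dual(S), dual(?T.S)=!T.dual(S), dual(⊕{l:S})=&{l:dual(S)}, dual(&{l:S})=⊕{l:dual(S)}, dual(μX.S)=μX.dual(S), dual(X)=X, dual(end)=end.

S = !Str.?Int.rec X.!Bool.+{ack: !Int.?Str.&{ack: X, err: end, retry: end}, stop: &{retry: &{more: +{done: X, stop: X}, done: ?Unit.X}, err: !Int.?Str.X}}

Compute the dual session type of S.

?Str.!Int.rec X.?Bool.&{ack: ?Int.!Str.+{ack: X, err: end, retry: end}, stop: +{retry: +{more: &{done: X, stop: X}, done: !Unit.X}, err: ?Int.!Str.X}}

!Str = ?Str
  ?Int = !Int
    rec X = rec X  (binder kept)
      !Bool = ?Bool
        +{ack,stop} = &{ack,stop}  (select→offer)
          • ack:
            !Int = ?Int
              ?Str = !Str
                &{ack,err,retry} = +{ack,err,retry}  (&→⊕)
                  • ack:
                    X self-dual
                  • err:
                    end self-dual
                  • retry:
                    end self-dual
          • stop:
            &{retry,err} = +{retry,err}  (&→⊕)
              • retry:
                &{more,done} = +{more,done}  (&→⊕)
                  • more:
                    +{done,stop} = &{done,stop}  (select→offer)
                      • done:
                        X self-dual
                      • stop:
                        X self-dual
                  • done:
                    ?Unit = !Unit
                      X self-dual
              • err:
                !Int = ?Int
                  ?Str = !Str
                    X self-dual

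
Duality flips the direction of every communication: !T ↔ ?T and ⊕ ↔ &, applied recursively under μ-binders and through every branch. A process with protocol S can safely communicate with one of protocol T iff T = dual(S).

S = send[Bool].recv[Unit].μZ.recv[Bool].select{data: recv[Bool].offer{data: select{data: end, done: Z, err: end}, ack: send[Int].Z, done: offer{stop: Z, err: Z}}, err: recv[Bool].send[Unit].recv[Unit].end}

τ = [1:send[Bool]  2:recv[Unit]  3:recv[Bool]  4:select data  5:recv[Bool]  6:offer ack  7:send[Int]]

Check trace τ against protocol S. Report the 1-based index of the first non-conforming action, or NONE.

NONE

[1] send[Bool]  match  cont: recv[Unit].μZ.…
[2] recv[Unit]  match  cont: μZ.…
[3] recv[Bool]  match  cont: select{data: recv[Bool].offer{data: select{data: end, done: μZ.…, err: end}, ack: send[Int].μZ.…, done: offer{stop: μZ.…, err: μZ.…}}, err: recv[Bool].send[Unit].recv[Unit].end}
[4] select data  match  cont: recv[Bool].offer{data: select{data: end, done: μZ.…, err: end}, ack: send[Int].μZ.…, done: offer{stop: μZ.…, err: μZ.…}}
[5] recv[Bool]  match  cont: offer{data: select{data: end, done: μZ.…, err: end}, ack: send[Int].μZ.…, done: offer{stop: μZ.…, err: μZ.…}}
[6] offer ack  match  cont: send[Int].μZ.…
[7] send[Int]  match  cont: μZ.…
τ conforms to S (length 7)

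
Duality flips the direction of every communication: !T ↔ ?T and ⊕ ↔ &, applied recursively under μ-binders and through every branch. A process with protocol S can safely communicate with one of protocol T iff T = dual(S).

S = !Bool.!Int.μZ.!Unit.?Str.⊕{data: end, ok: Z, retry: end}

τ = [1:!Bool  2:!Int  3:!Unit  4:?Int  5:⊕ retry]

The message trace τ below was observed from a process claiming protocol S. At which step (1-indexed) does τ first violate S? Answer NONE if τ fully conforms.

4

@1 !Bool  ok  cont: !Int.μZ.…
@2 !Int  ok  cont: μZ.…
@3 !Unit  ok  cont: ?Str.⊕{data: end, ok: μZ.…, retry: end}
@4 got ?Int, protocol expects ?Str  ✗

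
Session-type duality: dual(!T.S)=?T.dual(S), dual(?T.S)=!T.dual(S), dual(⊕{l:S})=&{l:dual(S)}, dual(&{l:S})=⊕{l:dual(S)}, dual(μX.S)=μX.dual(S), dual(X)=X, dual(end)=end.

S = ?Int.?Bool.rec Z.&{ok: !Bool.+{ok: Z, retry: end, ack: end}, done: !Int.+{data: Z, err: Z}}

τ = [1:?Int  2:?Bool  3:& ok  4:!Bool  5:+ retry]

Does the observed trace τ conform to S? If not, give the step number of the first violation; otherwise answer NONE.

@1 ?Int  ok  state: ?Bool.rec Z.…
@2 ?Bool  ok  state: rec Z.…
@3 & ok  ok  state: !Bool.+{ok: rec Z.…, retry: end, ack: end}
@4 !Bool  ok  state: +{ok: rec Z.…, retry: end, ack: end}
@5 + retry  ok  state: end
trace exhausted — no violation

NONE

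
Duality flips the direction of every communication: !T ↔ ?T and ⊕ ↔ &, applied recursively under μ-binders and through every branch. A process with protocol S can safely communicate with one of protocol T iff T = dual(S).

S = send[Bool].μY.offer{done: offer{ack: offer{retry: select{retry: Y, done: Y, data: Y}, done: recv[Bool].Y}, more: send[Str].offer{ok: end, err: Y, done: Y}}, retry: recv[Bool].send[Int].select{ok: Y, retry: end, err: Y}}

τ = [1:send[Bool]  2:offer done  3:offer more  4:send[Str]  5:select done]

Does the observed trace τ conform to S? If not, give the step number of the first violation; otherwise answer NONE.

@1 send[Bool]  ✓  cont: μY.…
@2 offer done  ✓  cont: offer{ack: offer{retry: select{retry: μY.…, done: μY.…, data: μY.…}, done: recv[Bool].μY.…}, more: send[Str].offer{ok: end, err: μY.…, done: μY.…}}
@3 offer more  ✓  cont: send[Str].offer{ok: end, err: μY.…, done: μY.…}
@4 send[Str]  ✓  cont: offer{ok: end, err: μY.…, done: μY.…}
@5 got select done, protocol expects offer ok or offer err or offer done  ✗

5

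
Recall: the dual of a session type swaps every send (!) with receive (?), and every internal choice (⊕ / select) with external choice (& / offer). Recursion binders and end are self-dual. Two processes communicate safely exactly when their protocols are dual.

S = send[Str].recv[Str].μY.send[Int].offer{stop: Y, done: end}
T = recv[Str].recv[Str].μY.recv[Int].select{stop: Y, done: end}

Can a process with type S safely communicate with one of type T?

send[Str] | recv[Str]  ✓
  recv[Str] | recv[Str]  ✗ same direction on both sides — not dual

NO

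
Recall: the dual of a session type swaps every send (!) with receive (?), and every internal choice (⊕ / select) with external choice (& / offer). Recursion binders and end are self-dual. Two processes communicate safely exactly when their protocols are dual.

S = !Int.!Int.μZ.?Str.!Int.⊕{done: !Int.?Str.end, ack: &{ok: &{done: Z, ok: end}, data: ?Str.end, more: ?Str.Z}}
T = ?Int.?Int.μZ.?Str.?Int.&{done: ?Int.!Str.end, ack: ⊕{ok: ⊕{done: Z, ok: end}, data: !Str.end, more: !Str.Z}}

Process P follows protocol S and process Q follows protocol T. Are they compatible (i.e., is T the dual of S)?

!Int | ?Int  match
  !Int | ?Int  match
    μZ | μZ  match (μ self-dual)
      ?Str | ?Str  ✗ same direction on both sides — not dual

NO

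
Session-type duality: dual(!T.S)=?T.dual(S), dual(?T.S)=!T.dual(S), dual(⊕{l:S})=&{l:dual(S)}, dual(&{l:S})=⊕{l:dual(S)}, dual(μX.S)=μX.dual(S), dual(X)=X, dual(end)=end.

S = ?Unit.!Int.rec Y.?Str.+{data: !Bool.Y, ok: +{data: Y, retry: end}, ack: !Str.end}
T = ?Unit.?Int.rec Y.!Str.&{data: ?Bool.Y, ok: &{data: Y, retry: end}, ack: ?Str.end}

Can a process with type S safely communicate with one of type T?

NO

?Unit ‖ ?Unit  ✗ same direction on both sides — not dual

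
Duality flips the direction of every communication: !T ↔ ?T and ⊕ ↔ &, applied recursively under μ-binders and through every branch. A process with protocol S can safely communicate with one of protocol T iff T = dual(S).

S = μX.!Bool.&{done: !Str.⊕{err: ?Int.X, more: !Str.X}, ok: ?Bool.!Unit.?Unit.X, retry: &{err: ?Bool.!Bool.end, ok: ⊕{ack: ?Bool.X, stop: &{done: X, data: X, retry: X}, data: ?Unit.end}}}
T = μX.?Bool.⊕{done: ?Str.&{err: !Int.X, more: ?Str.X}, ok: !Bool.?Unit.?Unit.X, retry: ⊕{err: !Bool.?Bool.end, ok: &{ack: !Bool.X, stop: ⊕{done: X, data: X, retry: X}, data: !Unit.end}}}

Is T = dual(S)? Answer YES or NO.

NO

μX ‖ μX  ok (binder kept)
  !Bool ‖ ?Bool  ok
    &{done,ok,retry} ‖ ⊕{done,ok,retry}  ok same labels
      case done:
        !Str ‖ ?Str  ok
          ⊕{err,more} ‖ &{err,more}  ok same labels
            case err:
              ?Int ‖ !Int  ok
                X ‖ X  ok
            case more:
              !Str ‖ ?Str  ok
                X ‖ X  ok
      case ok:
        ?Bool ‖ !Bool  ok
          !Unit ‖ ?Unit  ok
            ?Unit ‖ ?Unit  ✗ same direction on both sides — not dual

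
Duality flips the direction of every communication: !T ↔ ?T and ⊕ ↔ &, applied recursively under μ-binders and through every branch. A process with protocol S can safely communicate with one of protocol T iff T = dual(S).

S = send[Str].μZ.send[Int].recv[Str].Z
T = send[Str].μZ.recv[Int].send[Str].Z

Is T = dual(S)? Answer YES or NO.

NO

send[Str] | send[Str]  ✗ same direction on both sides — not dual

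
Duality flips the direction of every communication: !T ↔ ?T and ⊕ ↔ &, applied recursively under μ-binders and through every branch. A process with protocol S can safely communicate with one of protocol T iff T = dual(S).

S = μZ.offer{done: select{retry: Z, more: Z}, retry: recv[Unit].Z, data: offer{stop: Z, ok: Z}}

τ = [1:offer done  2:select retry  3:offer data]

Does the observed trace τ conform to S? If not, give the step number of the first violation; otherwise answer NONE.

[1] offer done  ✓  now at select{retry: μZ.…, more: μZ.…}
[2] select retry  ✓  now at μZ.…
[3] offer data  ✓  now at offer{stop: μZ.…, ok: μZ.…}
trace exhausted — no violation

NONE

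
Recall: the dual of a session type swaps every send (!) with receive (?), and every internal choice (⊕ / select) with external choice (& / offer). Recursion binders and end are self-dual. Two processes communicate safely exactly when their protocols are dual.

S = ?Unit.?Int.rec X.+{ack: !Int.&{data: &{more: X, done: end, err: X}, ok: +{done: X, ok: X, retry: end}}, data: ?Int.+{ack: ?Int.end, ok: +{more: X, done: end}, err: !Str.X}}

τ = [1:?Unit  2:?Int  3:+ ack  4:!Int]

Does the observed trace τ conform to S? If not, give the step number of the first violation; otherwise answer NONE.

[1] ?Unit  ok  residual = ?Int.rec X.…
[2] ?Int  ok  residual = rec X.…
[3] + ack  ok  residual = !Int.&{data: &{more: rec X.…, done: end, err: rec X.…}, ok: +{done: rec X.…, ok: rec X.…, retry: end}}
[4] !Int  ok  residual = &{data: &{more: rec X.…, done: end, err: rec X.…}, ok: +{done: rec X.…, ok: rec X.…, retry: end}}
trace exhausted — no violation

NONE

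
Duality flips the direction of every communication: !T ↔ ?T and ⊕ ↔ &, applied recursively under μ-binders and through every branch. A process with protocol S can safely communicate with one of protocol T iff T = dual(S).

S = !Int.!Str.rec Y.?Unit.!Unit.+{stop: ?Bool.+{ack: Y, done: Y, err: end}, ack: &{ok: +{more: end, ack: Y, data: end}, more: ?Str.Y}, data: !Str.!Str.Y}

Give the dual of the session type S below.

?Int.?Str.rec Y.!Unit.?Unit.&{stop: !Bool.&{ack: Y, done: Y, err: end}, ack: +{ok: &{more: end, ack: Y, data: end}, more: !Str.Y}, data: ?Str.?Str.Y}

!Int ↦ ?Int
  !Str ↦ ?Str
    rec Y ↦ rec Y  (binder kept)
      ?Unit ↦ !Unit
        !Unit ↦ ?Unit
          +{stop,ack,data} ↦ &{stop,ack,data}  (internal→external)
            • stop:
              ?Bool ↦ !Bool
                +{ack,done,err} ↦ &{ack,done,err}  (internal→external)
                  • ack:
                    Y ↦ Y
                  • done:
                    Y ↦ Y
                  • err:
                    end ↦ end
            • ack:
              &{ok,more} ↦ +{ok,more}  (offer→select)
                • ok:
                  +{more,ack,data} ↦ &{more,ack,data}  (internal→external)
                    • more:
                      end ↦ end
                    • ack:
                      Y ↦ Y
                    • data:
                      end ↦ end
                • more:
                  ?Str ↦ !Str
                    Y ↦ Y
            • data:
              !Str ↦ ?Str
                !Str ↦ ?Str
                  Y ↦ Y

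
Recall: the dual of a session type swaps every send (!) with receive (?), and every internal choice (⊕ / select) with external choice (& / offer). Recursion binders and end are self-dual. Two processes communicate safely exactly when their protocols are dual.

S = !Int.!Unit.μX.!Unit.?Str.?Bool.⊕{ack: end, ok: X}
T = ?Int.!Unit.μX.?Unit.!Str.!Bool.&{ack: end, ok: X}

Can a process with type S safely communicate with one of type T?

!Int | ?Int  ok
  !Unit | !Unit  ✗ same direction on both sides — not dual

NO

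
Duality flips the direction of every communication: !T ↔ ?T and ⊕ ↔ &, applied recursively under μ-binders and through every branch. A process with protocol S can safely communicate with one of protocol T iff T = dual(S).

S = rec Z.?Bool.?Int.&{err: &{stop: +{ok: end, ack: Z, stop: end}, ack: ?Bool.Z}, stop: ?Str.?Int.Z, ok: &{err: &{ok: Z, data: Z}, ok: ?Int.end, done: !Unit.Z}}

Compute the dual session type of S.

rec Z ↦ rec Z  (binder kept)
  ?Bool ↦ !Bool
    ?Int ↦ !Int
      &{err,stop,ok} ↦ +{err,stop,ok}  (offer→select)
        • err:
          &{stop,ack} ↦ +{stop,ack}  (offer→select)
            • stop:
              +{ok,ack,stop} ↦ &{ok,ack,stop}  (internal→external)
                • ok:
                  dual(end) = end
                • ack:
                  dual(Z) = Z
                • stop:
                  dual(end) = end
            • ack:
              ?Bool ↦ !Bool
                dual(Z) = Z
        • stop:
          ?Str ↦ !Str
            ?Int ↦ !Int
              dual(Z) = Z
        • ok:
          &{err,ok,done} ↦ +{err,ok,done}  (offer→select)
            • err:
              &{ok,data} ↦ +{ok,data}  (offer→select)
                • ok:
                  dual(Z) = Z
                • data:
                  dual(Z) = Z
            • ok:
              ?Int ↦ !Int
                dual(end) = end
            • done:
              !Unit ↦ ?Unit
                dual(Z) = Z

rec Z.!Bool.!Int.+{err: +{stop: &{ok: end, ack: Z, stop: end}, ack: !Bool.Z}, stop: !Str.!Int.Z, ok: +{err: +{ok: Z, data: Z}, ok: !Int.end, done: ?Unit.Z}}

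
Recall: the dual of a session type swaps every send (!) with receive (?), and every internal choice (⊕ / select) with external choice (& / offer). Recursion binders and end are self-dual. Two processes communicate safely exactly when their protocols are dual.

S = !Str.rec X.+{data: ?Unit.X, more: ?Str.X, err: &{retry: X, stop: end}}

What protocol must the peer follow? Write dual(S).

!Str = ?Str
  rec X = rec X  (μ self-dual)
    +{data,more,err} = &{data,more,err}  (⊕→&)
      • data:
        ?Unit = !Unit
          dual(X) = X
      • more:
        ?Str = !Str
          dual(X) = X
      • err:
        &{retry,stop} = +{retry,stop}  (offer→select)
          • retry:
            dual(X) = X
          • stop:
            dual(end) = end

?Str.rec X.&{data: !Unit.X, more: !Str.X, err: +{retry: X, stop: end}}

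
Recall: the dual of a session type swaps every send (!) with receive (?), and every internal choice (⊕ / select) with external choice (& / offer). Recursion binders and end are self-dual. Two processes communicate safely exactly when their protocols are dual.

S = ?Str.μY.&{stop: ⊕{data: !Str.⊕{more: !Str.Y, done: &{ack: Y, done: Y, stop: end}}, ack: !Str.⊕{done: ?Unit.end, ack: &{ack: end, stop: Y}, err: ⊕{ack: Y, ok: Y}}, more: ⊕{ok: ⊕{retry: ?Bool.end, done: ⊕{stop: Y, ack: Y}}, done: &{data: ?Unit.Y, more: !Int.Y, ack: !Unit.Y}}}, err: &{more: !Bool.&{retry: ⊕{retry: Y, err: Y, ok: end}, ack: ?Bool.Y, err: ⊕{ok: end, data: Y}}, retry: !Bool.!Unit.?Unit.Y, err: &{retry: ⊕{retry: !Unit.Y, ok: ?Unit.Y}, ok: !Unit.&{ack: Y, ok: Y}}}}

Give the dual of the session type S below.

!Str.μY.⊕{stop: &{data: ?Str.&{more: ?Str.Y, done: ⊕{ack: Y, done: Y, stop: end}}, ack: ?Str.&{done: !Unit.end, ack: ⊕{ack: end, stop: Y}, err: &{ack: Y, ok: Y}}, more: &{ok: &{retry: !Bool.end, done: &{stop: Y, ack: Y}}, done: ⊕{data: !Unit.Y, more: ?Int.Y, ack: ?Unit.Y}}}, err: ⊕{more: ?Bool.⊕{retry: &{retry: Y, err: Y, ok: end}, ack: !Bool.Y, err: &{ok: end, data: Y}}, retry: ?Bool.?Unit.!Unit.Y, err: ⊕{retry: &{retry: ?Unit.Y, ok: !Unit.Y}, ok: ?Unit.⊕{ack: Y, ok: Y}}}}

?Str ↦ !Str
  μY ↦ μY  (rec unchanged)
    &{stop,err} ↦ ⊕{stop,err}  (offer→select)
      [stop]
        ⊕{data,ack,more} ↦ &{data,ack,more}  (internal→external)
          [data]
            !Str ↦ ?Str
              ⊕{more,done} ↦ &{more,done}  (internal→external)
                [more]
                  !Str ↦ ?Str
                    Y self-dual
                [done]
                  &{ack,done,stop} ↦ ⊕{ack,done,stop}  (offer→select)
                    [ack]
                      Y self-dual
                    [done]
                      Y self-dual
                    [stop]
                      end self-dual
          [ack]
            !Str ↦ ?Str
              ⊕{done,ack,err} ↦ &{done,ack,err}  (internal→external)
                [done]
                  ?Unit ↦ !Unit
                    end self-dual
                [ack]
                  &{ack,stop} ↦ ⊕{ack,stop}  (offer→select)
                    [ack]
                      end self-dual
                    [stop]
                      Y self-dual
                [err]
                  ⊕{ack,ok} ↦ &{ack,ok}  (internal→external)
                    [ack]
                      Y self-dual
                    [ok]
                      Y self-dual
          [more]
            ⊕{ok,done} ↦ &{ok,done}  (internal→external)
              [ok]
                ⊕{retry,done} ↦ &{retry,done}  (internal→external)
                  [retry]
                    ?Bool ↦ !Bool
                      end self-dual
                  [done]
                    ⊕{stop,ack} ↦ &{stop,ack}  (internal→external)
                      [stop]
                        Y self-dual
                      [ack]
                        Y self-dual
              [done]
                &{data,more,ack} ↦ ⊕{data,more,ack}  (offer→select)
                  [data]
                    ?Unit ↦ !Unit
                      Y self-dual
                  [more]
                    !Int ↦ ?Int
                      Y self-dual
                  [ack]
                    !Unit ↦ ?Unit
                      Y self-dual
      [err]
        &{more,retry,err} ↦ ⊕{more,retry,err}  (offer→select)
          [more]
            !Bool ↦ ?Bool
              &{retry,ack,err} ↦ ⊕{retry,ack,err}  (offer→select)
                [retry]
                  ⊕{retry,err,ok} ↦ &{retry,err,ok}  (internal→external)
                    [retry]
                      Y self-dual
                    [err]
                      Y self-dual
                    [ok]
                      end self-dual
                [ack]
                  ?Bool ↦ !Bool
                    Y self-dual
                [err]
                  ⊕{ok,data} ↦ &{ok,data}  (internal→external)
                    [ok]
                      end self-dual
                    [data]
                      Y self-dual
          [retry]
            !Bool ↦ ?Bool
              !Unit ↦ ?Unit
                ?Unit ↦ !Unit
                  Y self-dual
          [err]
            &{retry,ok} ↦ ⊕{retry,ok}  (offer→select)
              [retry]
                ⊕{retry,ok} ↦ &{retry,ok}  (internal→external)
                  [retry]
                    !Unit ↦ ?Unit
                      Y self-dual
                  [ok]
                    ?Unit ↦ !Unit
                      Y self-dual
              [ok]
                !Unit ↦ ?Unit
                  &{ack,ok} ↦ ⊕{ack,ok}  (offer→select)
                    [ack]
                      Y self-dual
                    [ok]
                      Y self-dual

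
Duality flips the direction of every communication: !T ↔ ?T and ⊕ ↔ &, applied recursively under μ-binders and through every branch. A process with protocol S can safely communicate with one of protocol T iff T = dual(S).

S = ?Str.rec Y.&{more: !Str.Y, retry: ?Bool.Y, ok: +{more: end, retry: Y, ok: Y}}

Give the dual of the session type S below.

!Str.rec Y.+{more: ?Str.Y, retry: !Bool.Y, ok: &{more: end, retry: Y, ok: Y}}

?Str ↦ !Str
  rec Y ↦ rec Y  (binder kept)
    &{more,retry,ok} ↦ +{more,retry,ok}  (offer→select)
      • more:
        !Str ↦ ?Str
          Y self-dual
      • retry:
        ?Bool ↦ !Bool
          Y self-dual
      • ok:
        +{more,retry,ok} ↦ &{more,retry,ok}  (select→offer)
          • more:
            end self-dual
          • retry:
            Y self-dual
          • ok:
            Y self-dual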